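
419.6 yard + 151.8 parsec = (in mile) 2.911e+15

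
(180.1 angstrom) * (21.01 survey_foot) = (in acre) 2.85e-11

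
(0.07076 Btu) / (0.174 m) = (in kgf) 43.75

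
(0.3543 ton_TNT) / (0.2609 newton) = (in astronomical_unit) 0.03798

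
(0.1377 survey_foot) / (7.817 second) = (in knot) 0.01044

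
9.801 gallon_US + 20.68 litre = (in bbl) 0.3634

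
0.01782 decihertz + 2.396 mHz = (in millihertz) 4.178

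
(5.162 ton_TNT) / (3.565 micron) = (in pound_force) 1.362e+15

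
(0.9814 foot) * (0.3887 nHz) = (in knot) 2.26e-10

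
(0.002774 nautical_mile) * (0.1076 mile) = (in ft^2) 9576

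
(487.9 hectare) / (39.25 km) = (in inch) 4894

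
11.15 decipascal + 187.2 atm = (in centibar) 1.897e+04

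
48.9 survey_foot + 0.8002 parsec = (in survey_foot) 8.101e+16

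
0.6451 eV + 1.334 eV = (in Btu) 3.005e-22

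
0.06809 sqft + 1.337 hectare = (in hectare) 1.337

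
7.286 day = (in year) 0.01996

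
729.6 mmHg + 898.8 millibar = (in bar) 1.872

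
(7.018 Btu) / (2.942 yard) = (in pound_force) 618.8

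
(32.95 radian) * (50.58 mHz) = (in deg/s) 95.49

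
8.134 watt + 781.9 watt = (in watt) 790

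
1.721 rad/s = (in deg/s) 98.61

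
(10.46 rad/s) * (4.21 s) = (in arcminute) 1.514e+05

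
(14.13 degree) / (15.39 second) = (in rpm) 0.153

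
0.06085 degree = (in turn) 0.000169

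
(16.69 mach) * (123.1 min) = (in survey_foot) 1.377e+08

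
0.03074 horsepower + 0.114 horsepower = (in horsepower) 0.1447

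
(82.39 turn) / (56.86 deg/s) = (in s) 521.6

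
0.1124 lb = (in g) 50.98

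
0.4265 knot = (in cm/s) 21.94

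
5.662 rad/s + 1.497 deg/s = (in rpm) 54.32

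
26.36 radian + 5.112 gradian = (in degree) 1515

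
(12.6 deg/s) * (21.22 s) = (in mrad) 4667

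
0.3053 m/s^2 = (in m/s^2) 0.3053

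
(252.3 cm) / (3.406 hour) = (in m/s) 0.0002058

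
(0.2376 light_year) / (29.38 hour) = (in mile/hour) 4.754e+10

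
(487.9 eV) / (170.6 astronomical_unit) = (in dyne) 3.063e-25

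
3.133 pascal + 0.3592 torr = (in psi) 0.0074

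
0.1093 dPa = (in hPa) 0.0001093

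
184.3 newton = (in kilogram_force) 18.79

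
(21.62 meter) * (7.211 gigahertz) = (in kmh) 5.612e+11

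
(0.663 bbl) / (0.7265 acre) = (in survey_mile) 2.228e-08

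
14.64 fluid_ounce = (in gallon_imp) 0.09524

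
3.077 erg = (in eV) 1.921e+12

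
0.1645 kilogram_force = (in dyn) 1.613e+05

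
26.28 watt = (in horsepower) 0.03524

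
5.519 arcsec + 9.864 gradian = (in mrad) 155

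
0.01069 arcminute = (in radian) 3.11e-06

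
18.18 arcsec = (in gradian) 0.005611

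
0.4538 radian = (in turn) 0.07222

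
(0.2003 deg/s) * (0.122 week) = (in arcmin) 8.868e+05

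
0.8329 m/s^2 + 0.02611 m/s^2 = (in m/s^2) 0.859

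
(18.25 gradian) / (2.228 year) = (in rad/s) 4.08e-09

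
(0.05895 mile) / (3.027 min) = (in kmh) 1.88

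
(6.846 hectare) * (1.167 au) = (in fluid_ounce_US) 4.041e+20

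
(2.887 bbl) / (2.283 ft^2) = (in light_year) 2.287e-16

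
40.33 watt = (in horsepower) 0.05408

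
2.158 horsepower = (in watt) 1609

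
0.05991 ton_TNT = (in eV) 1.565e+27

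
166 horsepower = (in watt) 1.238e+05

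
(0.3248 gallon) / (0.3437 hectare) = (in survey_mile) 2.223e-10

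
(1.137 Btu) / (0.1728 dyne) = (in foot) 2.278e+09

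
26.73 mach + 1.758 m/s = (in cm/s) 9.103e+05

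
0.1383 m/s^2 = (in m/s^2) 0.1383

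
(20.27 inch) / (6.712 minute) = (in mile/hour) 0.00286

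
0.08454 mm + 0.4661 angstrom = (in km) 8.454e-08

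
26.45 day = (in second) 2.285e+06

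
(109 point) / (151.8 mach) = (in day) 8.61e-12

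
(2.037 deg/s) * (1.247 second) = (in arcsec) 9145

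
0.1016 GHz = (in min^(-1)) 6.096e+09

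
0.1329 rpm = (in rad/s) 0.01392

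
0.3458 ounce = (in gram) 9.803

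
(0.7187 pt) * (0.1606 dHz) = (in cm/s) 0.0004072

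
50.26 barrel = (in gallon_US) 2111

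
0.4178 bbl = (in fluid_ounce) 2246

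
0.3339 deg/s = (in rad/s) 0.005828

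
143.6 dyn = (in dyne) 143.6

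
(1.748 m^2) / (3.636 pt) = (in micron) 1.363e+09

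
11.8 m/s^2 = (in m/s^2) 11.8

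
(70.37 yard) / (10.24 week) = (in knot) 2.02e-05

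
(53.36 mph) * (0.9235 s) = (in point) 6.245e+04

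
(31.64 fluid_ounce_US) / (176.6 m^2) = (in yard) 5.794e-06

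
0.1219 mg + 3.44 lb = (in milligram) 1.56e+06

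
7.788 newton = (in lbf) 1.751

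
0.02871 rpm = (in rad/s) 0.003007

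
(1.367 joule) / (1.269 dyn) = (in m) 1.077e+05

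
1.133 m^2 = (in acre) 0.00028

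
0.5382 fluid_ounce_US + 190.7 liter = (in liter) 190.7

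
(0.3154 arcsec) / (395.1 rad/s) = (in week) 6.399e-15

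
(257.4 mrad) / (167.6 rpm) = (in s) 0.01467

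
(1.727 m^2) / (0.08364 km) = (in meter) 0.02065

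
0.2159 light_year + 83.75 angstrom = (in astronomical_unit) 1.365e+04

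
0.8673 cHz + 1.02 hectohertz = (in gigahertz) 1.02e-07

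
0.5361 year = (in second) 1.691e+07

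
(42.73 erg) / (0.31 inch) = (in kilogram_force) 5.534e-05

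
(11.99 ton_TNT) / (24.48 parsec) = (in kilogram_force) 6.772e-09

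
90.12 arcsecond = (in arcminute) 1.502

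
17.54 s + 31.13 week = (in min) 3.138e+05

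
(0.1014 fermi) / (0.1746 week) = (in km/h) 3.457e-21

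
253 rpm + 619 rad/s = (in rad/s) 645.5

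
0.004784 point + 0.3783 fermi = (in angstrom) 1.688e+04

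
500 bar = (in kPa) 5e+04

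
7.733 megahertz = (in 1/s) 7.733e+06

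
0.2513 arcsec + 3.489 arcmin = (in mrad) 1.016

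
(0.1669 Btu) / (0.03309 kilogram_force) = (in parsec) 1.759e-14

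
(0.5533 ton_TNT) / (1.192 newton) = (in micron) 1.942e+15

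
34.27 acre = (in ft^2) 1.493e+06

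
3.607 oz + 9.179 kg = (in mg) 9.281e+06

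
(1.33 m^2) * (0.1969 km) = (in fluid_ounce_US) 8.855e+06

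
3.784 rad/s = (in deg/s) 216.8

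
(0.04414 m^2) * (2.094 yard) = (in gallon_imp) 18.59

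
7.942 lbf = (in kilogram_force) 3.602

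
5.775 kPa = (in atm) 0.05699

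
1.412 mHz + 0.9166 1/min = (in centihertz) 1.669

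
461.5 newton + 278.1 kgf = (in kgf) 325.2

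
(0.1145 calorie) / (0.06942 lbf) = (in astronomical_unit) 1.037e-11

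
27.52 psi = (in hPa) 1897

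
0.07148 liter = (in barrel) 0.0004496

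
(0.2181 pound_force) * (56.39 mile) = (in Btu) 83.45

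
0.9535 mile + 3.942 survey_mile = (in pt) 2.233e+07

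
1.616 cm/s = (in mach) 4.746e-05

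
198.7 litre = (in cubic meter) 0.1987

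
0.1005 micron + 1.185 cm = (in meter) 0.01185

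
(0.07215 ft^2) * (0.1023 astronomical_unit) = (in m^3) 1.026e+08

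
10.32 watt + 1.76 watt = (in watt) 12.08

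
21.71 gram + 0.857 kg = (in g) 878.7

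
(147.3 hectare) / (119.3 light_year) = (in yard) 1.427e-12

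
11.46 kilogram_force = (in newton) 112.4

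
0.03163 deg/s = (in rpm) 0.005272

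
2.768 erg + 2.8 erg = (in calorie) 1.331e-07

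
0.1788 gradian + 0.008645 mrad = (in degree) 0.1614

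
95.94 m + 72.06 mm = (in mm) 9.601e+04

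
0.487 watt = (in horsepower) 0.0006531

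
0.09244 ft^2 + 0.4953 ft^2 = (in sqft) 0.5877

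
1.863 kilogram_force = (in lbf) 4.107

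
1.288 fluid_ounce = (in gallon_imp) 0.008379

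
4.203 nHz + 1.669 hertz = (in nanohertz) 1.669e+09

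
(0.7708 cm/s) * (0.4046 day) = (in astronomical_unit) 1.801e-09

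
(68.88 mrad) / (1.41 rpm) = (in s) 0.4665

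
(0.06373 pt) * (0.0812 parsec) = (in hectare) 5.633e+06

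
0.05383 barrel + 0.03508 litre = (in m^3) 0.008593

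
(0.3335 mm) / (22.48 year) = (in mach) 1.382e-15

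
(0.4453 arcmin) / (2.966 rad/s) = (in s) 4.367e-05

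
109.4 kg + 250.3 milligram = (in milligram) 1.094e+08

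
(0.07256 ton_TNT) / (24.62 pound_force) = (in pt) 7.858e+09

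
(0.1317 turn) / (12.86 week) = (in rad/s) 1.064e-07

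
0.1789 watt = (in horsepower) 0.0002399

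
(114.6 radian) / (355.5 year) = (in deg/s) 5.857e-07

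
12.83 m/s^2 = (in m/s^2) 12.83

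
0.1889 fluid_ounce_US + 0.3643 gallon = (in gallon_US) 0.3658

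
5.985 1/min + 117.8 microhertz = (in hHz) 0.0009987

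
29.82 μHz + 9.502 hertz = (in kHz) 0.009502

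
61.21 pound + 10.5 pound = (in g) 3.253e+04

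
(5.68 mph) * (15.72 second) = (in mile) 0.0248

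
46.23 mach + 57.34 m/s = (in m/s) 1.58e+04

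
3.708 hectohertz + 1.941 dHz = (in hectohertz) 3.71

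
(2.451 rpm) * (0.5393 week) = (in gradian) 5.33e+06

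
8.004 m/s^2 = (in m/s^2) 8.004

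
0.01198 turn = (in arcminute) 258.8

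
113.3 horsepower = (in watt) 8.449e+04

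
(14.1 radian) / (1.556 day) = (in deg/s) 0.006009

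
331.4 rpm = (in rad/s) 34.7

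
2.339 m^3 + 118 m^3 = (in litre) 1.203e+05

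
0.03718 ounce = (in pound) 0.002324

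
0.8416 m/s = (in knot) 1.636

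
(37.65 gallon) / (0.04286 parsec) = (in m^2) 1.078e-16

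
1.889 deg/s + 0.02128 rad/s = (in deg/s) 3.108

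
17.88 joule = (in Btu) 0.01695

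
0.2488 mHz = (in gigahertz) 2.488e-13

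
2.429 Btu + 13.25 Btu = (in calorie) 3954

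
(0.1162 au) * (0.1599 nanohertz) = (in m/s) 2.78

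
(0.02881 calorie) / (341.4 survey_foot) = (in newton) 0.001158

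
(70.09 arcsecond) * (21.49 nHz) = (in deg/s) 4.184e-10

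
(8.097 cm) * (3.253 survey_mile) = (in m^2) 423.9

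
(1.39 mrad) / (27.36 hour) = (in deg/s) 8.086e-07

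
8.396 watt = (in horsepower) 0.01126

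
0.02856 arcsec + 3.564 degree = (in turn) 0.0099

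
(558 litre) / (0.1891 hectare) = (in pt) 0.8365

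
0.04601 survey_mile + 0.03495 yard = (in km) 0.07408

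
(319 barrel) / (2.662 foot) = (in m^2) 62.51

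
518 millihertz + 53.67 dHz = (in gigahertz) 5.885e-09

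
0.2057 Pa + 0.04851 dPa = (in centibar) 0.0002106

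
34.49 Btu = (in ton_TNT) 8.697e-06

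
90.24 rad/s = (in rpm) 861.7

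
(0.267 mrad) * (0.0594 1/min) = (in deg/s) 1.514e-05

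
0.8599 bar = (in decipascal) 8.599e+05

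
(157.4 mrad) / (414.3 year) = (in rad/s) 1.205e-11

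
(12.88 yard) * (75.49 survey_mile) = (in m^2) 1.431e+06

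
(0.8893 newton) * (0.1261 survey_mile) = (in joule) 180.5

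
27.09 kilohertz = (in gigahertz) 2.709e-05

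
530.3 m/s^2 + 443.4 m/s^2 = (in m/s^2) 973.7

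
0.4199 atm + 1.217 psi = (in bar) 0.5094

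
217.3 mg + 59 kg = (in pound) 130.1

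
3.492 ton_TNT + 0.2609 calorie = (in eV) 9.119e+28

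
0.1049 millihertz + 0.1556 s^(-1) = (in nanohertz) 1.557e+08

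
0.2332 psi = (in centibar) 1.608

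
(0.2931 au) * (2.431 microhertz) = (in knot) 2.072e+05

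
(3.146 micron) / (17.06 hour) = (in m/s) 5.122e-11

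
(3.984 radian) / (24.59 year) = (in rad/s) 5.138e-09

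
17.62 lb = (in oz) 281.9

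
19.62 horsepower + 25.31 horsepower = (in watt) 3.35e+04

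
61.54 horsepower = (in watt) 4.589e+04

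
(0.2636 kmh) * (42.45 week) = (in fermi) 1.88e+21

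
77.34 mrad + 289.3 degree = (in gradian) 326.4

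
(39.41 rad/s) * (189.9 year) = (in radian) 2.36e+11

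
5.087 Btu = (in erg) 5.367e+10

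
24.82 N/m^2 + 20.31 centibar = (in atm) 0.2007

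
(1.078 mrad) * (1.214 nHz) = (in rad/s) 1.309e-12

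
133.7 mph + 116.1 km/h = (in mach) 0.2702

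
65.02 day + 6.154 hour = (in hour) 1567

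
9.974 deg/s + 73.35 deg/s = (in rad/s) 1.454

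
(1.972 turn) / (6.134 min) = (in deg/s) 1.929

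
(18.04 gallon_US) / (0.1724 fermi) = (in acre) 9.788e+10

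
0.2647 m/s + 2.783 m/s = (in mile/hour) 6.818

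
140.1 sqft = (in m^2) 13.02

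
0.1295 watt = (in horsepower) 0.0001737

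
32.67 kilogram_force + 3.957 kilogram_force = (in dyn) 3.592e+07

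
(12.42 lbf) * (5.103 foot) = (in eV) 5.363e+20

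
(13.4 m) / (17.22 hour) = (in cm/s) 0.02162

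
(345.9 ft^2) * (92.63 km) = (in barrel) 1.872e+07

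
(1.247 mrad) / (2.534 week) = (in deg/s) 4.662e-08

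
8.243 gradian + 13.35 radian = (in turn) 2.145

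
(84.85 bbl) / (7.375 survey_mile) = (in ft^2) 0.01223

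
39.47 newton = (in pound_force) 8.873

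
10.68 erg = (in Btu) 1.012e-09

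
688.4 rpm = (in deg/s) 4130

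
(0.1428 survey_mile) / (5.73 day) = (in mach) 1.363e-06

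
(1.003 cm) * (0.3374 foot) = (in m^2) 0.001031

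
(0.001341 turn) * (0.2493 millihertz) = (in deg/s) 0.0001204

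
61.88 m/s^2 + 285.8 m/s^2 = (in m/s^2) 347.7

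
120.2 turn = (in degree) 4.327e+04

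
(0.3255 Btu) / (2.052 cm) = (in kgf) 1707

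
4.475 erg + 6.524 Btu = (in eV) 4.296e+22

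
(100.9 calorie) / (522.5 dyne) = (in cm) 8.08e+06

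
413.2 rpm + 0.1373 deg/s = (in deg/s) 2479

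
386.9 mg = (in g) 0.3869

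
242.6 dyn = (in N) 0.002426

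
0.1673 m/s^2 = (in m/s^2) 0.1673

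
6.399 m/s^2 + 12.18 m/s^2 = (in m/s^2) 18.58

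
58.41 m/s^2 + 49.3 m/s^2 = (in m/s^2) 107.7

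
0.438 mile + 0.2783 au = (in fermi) 4.163e+25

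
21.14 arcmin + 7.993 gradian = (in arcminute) 452.8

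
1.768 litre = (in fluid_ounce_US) 59.78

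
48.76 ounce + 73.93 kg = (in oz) 2657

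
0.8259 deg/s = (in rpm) 0.1377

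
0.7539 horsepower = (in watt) 562.2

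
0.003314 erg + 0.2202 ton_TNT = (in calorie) 2.202e+08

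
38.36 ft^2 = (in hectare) 0.0003564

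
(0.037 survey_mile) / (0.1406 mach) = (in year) 3.944e-08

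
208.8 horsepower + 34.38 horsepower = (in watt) 1.813e+05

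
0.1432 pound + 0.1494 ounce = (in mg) 6.919e+04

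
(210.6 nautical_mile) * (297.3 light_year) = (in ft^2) 1.181e+25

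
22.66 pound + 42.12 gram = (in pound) 22.75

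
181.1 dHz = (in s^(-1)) 18.11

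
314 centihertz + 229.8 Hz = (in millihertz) 2.329e+05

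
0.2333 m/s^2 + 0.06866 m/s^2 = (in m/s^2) 0.302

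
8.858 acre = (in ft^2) 3.859e+05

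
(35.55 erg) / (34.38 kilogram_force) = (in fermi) 1.054e+07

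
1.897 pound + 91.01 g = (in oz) 33.56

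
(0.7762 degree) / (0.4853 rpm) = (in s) 0.2666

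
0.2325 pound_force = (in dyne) 1.034e+05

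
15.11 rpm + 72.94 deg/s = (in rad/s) 2.855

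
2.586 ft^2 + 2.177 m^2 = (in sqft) 26.02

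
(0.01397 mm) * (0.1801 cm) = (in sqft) 2.708e-07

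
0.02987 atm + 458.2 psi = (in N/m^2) 3.162e+06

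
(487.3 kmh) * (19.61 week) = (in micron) 1.605e+15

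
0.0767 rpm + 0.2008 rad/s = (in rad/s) 0.2088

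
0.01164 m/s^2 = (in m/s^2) 0.01164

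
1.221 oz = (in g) 34.61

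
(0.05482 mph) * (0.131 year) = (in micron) 1.012e+11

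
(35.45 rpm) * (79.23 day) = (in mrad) 2.541e+10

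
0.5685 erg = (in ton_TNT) 1.359e-17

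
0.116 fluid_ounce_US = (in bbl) 2.158e-05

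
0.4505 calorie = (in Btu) 0.001787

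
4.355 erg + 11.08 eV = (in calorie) 1.041e-07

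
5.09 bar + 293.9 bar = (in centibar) 2.99e+04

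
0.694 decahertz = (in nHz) 6.94e+09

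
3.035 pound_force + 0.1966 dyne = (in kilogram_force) 1.377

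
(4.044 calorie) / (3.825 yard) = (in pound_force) 1.088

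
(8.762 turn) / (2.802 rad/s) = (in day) 0.0002274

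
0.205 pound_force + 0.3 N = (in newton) 1.212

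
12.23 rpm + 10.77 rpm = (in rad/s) 2.409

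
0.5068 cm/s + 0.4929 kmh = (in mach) 0.000417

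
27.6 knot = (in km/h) 51.12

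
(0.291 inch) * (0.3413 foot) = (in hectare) 7.689e-08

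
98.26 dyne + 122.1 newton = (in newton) 122.1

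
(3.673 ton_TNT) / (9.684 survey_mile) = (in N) 9.861e+05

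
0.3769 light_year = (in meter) 3.566e+15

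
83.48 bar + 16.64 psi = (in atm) 83.52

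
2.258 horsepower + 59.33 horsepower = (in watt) 4.593e+04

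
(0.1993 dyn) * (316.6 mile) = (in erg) 1.015e+07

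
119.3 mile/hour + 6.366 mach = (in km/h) 7995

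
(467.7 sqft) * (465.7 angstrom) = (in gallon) 0.0005346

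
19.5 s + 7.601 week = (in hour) 1277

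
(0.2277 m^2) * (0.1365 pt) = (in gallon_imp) 0.002412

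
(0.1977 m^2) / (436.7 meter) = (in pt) 1.283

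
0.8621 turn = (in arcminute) 1.862e+04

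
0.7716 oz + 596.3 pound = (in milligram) 2.705e+08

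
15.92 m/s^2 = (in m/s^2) 15.92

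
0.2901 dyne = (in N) 2.901e-06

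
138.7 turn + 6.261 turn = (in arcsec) 1.879e+08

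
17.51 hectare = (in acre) 43.27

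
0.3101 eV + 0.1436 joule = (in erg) 1.436e+06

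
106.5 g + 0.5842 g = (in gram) 107.1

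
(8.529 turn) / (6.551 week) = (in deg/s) 0.000775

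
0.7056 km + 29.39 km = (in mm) 3.01e+07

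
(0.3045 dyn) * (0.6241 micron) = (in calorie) 4.542e-13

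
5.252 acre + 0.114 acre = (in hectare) 2.172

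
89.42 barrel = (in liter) 1.422e+04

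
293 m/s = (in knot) 569.5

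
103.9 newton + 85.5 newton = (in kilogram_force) 19.31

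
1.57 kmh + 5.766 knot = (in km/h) 12.25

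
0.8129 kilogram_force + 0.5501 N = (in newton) 8.522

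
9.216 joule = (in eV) 5.752e+19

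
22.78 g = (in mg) 2.278e+04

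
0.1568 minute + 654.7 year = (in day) 2.39e+05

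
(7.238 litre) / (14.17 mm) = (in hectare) 5.108e-05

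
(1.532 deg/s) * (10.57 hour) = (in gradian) 6.477e+04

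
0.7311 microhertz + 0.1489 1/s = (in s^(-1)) 0.1489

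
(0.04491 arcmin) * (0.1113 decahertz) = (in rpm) 0.0001388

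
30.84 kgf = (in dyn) 3.024e+07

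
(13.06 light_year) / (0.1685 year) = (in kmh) 8.371e+10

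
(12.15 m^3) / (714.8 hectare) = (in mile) 1.056e-09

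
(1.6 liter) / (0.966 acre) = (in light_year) 4.326e-23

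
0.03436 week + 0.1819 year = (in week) 9.519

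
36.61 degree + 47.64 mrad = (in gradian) 43.71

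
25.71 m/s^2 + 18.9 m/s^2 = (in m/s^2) 44.61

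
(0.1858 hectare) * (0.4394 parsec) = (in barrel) 1.585e+20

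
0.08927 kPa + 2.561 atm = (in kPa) 259.6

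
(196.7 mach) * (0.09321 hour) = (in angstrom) 2.247e+17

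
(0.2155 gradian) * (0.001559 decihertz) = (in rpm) 5.039e-06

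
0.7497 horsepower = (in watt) 559.1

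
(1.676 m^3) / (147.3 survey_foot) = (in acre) 9.224e-06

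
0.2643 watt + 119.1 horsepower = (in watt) 8.881e+04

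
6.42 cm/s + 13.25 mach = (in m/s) 4512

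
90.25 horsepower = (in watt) 6.73e+04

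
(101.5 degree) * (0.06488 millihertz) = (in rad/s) 0.0001149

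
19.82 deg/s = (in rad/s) 0.3459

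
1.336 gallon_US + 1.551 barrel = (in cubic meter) 0.2516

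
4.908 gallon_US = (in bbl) 0.1169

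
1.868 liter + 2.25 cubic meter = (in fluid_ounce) 7.614e+04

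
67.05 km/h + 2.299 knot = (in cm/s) 1981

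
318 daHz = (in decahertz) 318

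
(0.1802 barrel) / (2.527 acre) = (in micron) 2.802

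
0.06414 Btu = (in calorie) 16.17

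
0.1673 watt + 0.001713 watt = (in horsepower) 0.0002267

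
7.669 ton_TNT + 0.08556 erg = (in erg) 3.209e+17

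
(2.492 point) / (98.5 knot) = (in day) 2.008e-10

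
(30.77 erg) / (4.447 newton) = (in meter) 6.919e-07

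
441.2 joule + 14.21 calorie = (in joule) 500.7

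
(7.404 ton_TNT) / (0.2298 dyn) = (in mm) 1.348e+19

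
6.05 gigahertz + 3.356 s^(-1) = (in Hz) 6.05e+09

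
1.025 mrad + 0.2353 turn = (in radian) 1.479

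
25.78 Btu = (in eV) 1.698e+23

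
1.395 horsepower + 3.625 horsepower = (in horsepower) 5.02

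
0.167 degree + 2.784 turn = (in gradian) 1114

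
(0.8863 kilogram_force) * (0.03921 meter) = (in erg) 3.408e+06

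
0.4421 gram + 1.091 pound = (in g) 495.3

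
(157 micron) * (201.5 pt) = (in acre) 2.758e-09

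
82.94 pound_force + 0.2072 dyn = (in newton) 368.9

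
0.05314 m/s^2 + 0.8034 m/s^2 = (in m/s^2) 0.8565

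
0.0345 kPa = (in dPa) 345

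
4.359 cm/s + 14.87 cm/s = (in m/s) 0.1923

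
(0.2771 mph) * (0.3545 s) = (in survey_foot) 0.1441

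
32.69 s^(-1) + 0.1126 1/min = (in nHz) 3.269e+10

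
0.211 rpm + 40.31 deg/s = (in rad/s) 0.7256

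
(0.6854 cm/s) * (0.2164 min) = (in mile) 5.53e-05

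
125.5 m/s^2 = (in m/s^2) 125.5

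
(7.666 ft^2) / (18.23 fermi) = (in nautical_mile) 2.109e+10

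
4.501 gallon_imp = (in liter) 20.46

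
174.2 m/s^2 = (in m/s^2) 174.2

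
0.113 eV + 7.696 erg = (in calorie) 1.839e-07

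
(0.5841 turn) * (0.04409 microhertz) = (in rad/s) 1.618e-07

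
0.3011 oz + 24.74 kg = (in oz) 873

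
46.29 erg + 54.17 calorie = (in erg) 2.266e+09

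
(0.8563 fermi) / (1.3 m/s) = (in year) 2.089e-23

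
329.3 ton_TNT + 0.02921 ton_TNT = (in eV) 8.6e+30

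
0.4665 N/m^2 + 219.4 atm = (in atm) 219.4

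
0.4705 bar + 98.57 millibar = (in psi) 8.254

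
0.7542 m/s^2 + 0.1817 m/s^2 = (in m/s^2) 0.9359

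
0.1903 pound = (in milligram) 8.632e+04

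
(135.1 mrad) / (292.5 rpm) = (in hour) 1.225e-06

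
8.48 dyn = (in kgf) 8.647e-06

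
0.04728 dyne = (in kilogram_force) 4.821e-08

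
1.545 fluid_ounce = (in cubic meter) 4.569e-05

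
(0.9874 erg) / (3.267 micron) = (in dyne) 3022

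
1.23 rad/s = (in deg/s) 70.47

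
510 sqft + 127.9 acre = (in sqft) 5.572e+06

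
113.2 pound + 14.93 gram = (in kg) 51.36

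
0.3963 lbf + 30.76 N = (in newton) 32.52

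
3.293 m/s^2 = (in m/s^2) 3.293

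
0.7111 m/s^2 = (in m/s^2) 0.7111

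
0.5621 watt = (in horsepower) 0.0007538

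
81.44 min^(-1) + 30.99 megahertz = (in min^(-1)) 1.859e+09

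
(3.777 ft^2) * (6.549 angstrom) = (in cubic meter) 2.298e-10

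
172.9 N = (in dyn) 1.729e+07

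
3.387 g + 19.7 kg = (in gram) 1.97e+04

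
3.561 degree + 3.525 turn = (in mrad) 2.221e+04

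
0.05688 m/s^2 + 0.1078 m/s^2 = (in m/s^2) 0.1647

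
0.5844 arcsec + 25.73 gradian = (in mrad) 404.2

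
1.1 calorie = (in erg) 4.602e+07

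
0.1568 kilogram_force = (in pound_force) 0.3457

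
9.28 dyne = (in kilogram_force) 9.463e-06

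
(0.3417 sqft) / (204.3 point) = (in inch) 17.34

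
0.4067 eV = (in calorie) 1.557e-20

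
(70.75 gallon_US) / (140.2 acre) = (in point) 0.001338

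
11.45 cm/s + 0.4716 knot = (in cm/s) 35.71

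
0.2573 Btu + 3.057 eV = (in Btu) 0.2573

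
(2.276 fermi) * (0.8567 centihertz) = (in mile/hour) 4.362e-17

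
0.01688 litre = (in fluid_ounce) 0.5708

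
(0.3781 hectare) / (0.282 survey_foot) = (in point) 1.247e+08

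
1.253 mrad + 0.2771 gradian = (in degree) 0.3212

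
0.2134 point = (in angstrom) 7.528e+05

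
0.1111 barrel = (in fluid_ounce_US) 597.3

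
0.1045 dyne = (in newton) 1.045e-06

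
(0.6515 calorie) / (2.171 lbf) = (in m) 0.2823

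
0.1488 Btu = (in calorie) 37.52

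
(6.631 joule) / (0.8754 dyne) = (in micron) 7.575e+11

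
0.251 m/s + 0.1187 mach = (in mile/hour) 90.97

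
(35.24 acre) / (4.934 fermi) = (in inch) 1.138e+21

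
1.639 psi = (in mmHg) 84.76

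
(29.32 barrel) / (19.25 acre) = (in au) 4e-16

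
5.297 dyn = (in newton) 5.297e-05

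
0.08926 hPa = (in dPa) 89.26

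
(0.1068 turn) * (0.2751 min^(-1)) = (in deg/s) 0.1763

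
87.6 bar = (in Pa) 8.76e+06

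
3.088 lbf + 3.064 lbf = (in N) 27.37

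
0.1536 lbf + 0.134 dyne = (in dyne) 6.832e+04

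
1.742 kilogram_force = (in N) 17.08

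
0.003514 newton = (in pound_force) 0.00079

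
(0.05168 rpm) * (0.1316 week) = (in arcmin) 1.481e+06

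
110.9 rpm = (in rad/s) 11.61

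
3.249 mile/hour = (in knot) 2.823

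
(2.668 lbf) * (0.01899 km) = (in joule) 225.4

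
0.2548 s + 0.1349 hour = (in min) 8.098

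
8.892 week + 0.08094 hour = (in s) 5.378e+06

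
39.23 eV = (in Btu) 5.957e-21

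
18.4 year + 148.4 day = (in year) 18.81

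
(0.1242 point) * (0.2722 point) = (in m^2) 4.207e-09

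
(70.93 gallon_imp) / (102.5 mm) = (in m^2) 3.146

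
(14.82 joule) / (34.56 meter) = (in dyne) 4.288e+04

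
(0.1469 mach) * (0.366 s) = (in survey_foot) 60.06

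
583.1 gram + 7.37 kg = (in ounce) 280.5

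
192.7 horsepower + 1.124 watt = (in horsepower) 192.7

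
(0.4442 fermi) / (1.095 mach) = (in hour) 3.309e-22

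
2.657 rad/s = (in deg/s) 152.2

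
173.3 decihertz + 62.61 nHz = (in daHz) 1.733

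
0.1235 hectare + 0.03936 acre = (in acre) 0.3445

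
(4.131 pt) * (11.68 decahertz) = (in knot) 0.3309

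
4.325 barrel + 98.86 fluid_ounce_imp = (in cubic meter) 0.6904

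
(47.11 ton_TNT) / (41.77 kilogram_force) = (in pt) 1.364e+12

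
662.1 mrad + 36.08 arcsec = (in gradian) 42.16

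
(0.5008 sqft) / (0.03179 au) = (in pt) 2.773e-08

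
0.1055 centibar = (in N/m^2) 105.5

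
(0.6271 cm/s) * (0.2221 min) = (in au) 5.586e-13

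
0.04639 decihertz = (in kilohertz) 4.639e-06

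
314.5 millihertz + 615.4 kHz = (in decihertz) 6.154e+06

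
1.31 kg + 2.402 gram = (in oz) 46.29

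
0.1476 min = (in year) 2.808e-07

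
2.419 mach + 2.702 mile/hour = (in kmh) 2970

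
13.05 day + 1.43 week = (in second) 1.992e+06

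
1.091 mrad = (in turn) 0.0001736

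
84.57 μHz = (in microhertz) 84.57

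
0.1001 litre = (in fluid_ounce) 3.385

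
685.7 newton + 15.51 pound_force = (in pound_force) 169.7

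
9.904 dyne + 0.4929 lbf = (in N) 2.193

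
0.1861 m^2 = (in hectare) 1.861e-05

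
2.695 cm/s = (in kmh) 0.09702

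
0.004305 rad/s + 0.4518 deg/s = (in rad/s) 0.01219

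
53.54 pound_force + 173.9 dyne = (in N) 238.2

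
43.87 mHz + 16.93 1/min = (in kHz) 0.000326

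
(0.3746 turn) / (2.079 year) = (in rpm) 3.428e-07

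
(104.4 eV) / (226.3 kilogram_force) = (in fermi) 7.537e-06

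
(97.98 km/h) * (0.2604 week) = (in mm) 4.286e+09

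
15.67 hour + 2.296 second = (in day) 0.6529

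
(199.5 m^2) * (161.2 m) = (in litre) 3.216e+07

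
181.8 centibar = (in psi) 26.37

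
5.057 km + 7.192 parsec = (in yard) 2.427e+17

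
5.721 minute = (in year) 1.088e-05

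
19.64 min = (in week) 0.001948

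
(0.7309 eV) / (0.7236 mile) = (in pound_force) 2.261e-23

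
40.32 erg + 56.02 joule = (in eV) 3.496e+20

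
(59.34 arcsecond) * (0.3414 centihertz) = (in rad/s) 9.822e-07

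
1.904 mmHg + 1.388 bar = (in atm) 1.372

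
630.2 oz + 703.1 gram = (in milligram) 1.857e+07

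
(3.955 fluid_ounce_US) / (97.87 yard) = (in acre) 3.23e-10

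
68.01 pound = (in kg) 30.85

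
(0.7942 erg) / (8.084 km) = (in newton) 9.824e-12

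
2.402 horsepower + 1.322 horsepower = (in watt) 2777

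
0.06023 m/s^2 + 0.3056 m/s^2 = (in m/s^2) 0.3658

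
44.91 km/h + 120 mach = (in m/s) 4.087e+04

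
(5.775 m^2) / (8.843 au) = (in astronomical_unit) 2.918e-23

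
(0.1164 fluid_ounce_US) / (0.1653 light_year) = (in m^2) 2.201e-21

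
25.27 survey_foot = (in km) 0.007702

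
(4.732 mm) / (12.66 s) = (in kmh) 0.001346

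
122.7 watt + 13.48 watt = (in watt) 136.2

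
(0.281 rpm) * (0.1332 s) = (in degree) 0.2246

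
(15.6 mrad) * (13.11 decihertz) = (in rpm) 0.1953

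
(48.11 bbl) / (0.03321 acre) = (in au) 3.804e-13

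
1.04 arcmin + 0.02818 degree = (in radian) 0.0007944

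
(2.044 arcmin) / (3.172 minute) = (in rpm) 2.983e-05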